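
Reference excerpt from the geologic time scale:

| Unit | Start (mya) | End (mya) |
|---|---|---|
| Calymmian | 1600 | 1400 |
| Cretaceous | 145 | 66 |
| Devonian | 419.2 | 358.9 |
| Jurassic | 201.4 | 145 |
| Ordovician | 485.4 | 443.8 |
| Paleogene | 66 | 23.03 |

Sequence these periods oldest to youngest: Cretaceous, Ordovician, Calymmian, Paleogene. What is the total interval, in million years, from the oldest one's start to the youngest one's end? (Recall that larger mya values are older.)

Start ages (Ma): Calymmian 1600, Ordovician 485.4, Cretaceous 145, Paleogene 66.
Ordered oldest to youngest: Calymmian, Ordovician, Cretaceous, Paleogene.
Span = 1600 − 23.03 = 1576.97 Myr.

Calymmian → Ordovician → Cretaceous → Paleogene; total span 1576.97 Myr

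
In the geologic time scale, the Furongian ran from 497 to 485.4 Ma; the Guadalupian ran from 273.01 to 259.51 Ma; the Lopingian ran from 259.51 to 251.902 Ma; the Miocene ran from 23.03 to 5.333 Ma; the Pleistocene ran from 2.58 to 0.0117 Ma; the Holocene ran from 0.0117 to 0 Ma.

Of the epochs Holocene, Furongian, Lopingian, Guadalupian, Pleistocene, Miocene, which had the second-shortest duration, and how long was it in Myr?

Durations: Holocene 0.0117; Furongian 11.6; Lopingian 7.608; Guadalupian 13.5; Pleistocene 2.5683; Miocene 17.697 Myr.
Sorted shortest-first: Holocene (0.0117), Pleistocene (2.5683), Lopingian (7.608), Furongian (11.6), Guadalupian (13.5), Miocene (17.697).
The second shortest is Pleistocene at 2.5683 Myr.

Pleistocene, 2.5683 million years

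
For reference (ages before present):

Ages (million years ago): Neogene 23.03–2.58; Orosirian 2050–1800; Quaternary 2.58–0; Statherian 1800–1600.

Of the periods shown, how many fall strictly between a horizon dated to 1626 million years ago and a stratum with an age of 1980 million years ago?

0

Checking each listed span, none has both start < 1980 Ma and end > 1626 Ma — every period straddles one of the two dates or lies outside them — so the count is 0.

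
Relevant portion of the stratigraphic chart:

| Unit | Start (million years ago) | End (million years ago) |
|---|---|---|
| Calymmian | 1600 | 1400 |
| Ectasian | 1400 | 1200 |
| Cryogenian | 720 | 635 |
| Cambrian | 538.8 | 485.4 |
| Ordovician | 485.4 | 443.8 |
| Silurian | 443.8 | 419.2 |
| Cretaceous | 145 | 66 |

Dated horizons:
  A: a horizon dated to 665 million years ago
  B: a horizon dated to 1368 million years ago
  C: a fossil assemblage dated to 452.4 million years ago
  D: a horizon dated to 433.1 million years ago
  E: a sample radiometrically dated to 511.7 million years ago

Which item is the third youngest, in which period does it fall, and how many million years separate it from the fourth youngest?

E, in the Cambrian; 153.3 million years to A

Sorted youngest-first by Ma: D (433.1), C (452.4), E (511.7), A (665), B (1368).
The third youngest is E at 511.7 Ma, which lies in 538.8–485.4 Ma: the Cambrian.
The fourth youngest is A at 665 Ma; separation = |511.7 − 665| = 153.3 Myr.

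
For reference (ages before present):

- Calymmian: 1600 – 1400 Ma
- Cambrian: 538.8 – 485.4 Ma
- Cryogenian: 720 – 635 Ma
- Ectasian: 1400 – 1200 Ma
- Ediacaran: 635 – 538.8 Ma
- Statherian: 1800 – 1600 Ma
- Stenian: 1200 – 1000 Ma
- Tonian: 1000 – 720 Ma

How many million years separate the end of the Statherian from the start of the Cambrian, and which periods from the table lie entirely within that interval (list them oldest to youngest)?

1061.2 million years; Calymmian, Ectasian, Stenian, Tonian, Cryogenian, Ediacaran

The Statherian closes at 1600 Ma and the Cambrian opens at 538.8 Ma, so the interval is 1600 − 538.8 = 1061.2 Myr.
A period fits inside if it starts at or after 1600 Ma and ends at or before 538.8 Ma; oldest first that gives Calymmian, Ectasian, Stenian, Tonian, Cryogenian, Ediacaran.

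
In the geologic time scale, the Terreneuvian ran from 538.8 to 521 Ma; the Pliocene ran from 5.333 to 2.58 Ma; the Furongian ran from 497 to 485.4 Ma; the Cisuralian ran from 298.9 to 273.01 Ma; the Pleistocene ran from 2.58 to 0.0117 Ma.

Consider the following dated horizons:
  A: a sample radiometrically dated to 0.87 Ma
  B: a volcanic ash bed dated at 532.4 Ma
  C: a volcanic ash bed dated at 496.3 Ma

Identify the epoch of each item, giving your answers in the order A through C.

A: 0.87 Ma lies in 2.58–0.0117 Ma, so Pleistocene.
B: 532.4 Ma lies in 538.8–521 Ma, so Terreneuvian.
C: 496.3 Ma lies in 497–485.4 Ma, so Furongian.

A — Pleistocene; B — Terreneuvian; C — Furongian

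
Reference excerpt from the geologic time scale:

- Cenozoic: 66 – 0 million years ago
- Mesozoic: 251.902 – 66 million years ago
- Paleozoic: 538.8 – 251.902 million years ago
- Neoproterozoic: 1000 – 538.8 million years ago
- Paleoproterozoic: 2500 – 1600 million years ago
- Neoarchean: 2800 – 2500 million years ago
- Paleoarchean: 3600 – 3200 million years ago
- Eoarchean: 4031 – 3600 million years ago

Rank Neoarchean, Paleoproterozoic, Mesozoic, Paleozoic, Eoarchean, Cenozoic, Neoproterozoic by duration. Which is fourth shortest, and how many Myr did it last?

Neoarchean, 300 million years

Start − end for each: Neoarchean 2800 − 2500 = 300; Paleoproterozoic 2500 − 1600 = 900; Mesozoic 251.902 − 66 = 185.902; Paleozoic 538.8 − 251.902 = 286.898; Eoarchean 4031 − 3600 = 431; Cenozoic 66 − 0 = 66; Neoproterozoic 1000 − 538.8 = 461.2.
Ranking these from shortest: Cenozoic < Mesozoic < Paleozoic < Neoarchean < Eoarchean < Neoproterozoic < Paleoproterozoic.
Position 4 in that ranking is Neoarchean, which lasted 300 Myr.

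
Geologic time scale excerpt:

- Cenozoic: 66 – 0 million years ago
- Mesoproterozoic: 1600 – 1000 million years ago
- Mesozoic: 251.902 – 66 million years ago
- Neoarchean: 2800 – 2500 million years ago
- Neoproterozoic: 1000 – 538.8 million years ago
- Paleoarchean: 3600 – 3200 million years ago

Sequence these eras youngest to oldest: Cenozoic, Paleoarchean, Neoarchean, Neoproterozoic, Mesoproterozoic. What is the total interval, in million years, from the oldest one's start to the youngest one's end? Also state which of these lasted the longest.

Cenozoic → Neoproterozoic → Mesoproterozoic → Neoarchean → Paleoarchean; total span 3600 Myr; longest is Mesoproterozoic

From the excerpt: Cenozoic 66–0; Paleoarchean 3600–3200; Neoarchean 2800–2500; Neoproterozoic 1000–538.8; Mesoproterozoic 1600–1000 (Ma).
Larger Ma is earlier, so the oldest is Paleoarchean and the youngest is Cenozoic; youngest to oldest: Cenozoic, Neoproterozoic, Mesoproterozoic, Neoarchean, Paleoarchean.
Oldest start 3600 minus youngest end 0 gives 3600 Myr overall.
Individual lengths (start − end): Cenozoic 66; Paleoarchean 400; Neoproterozoic 461.2; Mesoproterozoic 600; Neoarchean 300. The largest is Mesoproterozoic at 600 Myr.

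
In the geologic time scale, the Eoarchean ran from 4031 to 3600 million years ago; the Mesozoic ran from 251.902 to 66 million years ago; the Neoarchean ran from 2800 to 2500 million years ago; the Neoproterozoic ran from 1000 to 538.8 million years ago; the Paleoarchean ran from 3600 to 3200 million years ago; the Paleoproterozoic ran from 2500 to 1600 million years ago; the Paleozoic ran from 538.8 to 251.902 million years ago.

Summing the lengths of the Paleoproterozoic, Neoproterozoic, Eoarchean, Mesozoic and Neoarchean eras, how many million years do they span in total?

2278.102 million years

Duration is start − end for each: (2500 − 1600) + (1000 − 538.8) + (4031 − 3600) + (251.902 − 66) + (2800 − 2500).
That is 900 + 461.2 + 431 + 185.902 + 300, which totals 2278.102 million years.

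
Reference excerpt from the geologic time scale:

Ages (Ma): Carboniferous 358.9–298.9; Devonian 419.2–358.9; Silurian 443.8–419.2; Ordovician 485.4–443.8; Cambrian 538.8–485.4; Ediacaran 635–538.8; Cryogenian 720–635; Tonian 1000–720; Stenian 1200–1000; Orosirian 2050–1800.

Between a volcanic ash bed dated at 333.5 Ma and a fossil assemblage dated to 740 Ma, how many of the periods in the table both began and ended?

6

The older date is 740 Ma and the younger is 333.5 Ma.
Periods with start < 740 and end > 333.5 Ma: Cryogenian (720–635), Ediacaran (635–538.8), Cambrian (538.8–485.4), Ordovician (485.4–443.8), Silurian (443.8–419.2), Devonian (419.2–358.9).
That is 6 complete periods.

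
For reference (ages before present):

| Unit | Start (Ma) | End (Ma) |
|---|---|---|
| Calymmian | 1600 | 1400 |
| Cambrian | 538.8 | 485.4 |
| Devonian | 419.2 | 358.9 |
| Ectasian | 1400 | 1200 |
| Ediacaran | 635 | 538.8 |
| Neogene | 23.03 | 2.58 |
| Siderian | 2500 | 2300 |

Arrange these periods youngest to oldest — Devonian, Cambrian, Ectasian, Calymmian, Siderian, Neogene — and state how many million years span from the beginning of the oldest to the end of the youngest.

From the excerpt: Devonian 419.2–358.9; Cambrian 538.8–485.4; Ectasian 1400–1200; Calymmian 1600–1400; Siderian 2500–2300; Neogene 23.03–2.58 (Ma).
Larger Ma is earlier, so the oldest is Siderian and the youngest is Neogene; youngest to oldest: Neogene, Devonian, Cambrian, Ectasian, Calymmian, Siderian.
Oldest start 2500 minus youngest end 2.58 gives 2497.42 Myr overall.

Neogene, Devonian, Cambrian, Ectasian, Calymmian, Siderian; total span 2497.42 Myr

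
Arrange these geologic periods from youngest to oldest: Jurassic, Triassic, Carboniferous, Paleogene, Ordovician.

Paleogene, then Jurassic, then Triassic, then Carboniferous, then Ordovician

Group by era (each group listed oldest first) — Paleozoic: Ordovician, Carboniferous; Mesozoic: Triassic, Jurassic; Cenozoic: Paleogene. The eras run Paleozoic → Mesozoic → Cenozoic. Concatenating the groups in that era order and then reversing gives youngest to oldest.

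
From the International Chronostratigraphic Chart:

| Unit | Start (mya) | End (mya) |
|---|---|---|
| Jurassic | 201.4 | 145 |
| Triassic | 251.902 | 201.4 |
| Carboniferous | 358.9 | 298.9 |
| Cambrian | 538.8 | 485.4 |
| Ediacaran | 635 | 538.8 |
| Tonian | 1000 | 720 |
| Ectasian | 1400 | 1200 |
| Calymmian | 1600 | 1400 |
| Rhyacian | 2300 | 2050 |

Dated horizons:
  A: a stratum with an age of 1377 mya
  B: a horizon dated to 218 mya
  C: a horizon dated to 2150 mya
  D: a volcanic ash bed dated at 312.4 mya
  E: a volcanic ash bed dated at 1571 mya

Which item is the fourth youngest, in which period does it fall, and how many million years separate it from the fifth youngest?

E, in the Calymmian; 579 million years to C

Smaller Ma means younger, so youngest first: B 218 < D 312.4 < A 1377 < E 1571 < C 2150.
Counting 4 along gives E (1571 Ma); the excerpt puts that inside the Calymmian, 1600–1400 Ma.
Next in line is C (2150 Ma), and 2150 − 1571 = 579 Myr.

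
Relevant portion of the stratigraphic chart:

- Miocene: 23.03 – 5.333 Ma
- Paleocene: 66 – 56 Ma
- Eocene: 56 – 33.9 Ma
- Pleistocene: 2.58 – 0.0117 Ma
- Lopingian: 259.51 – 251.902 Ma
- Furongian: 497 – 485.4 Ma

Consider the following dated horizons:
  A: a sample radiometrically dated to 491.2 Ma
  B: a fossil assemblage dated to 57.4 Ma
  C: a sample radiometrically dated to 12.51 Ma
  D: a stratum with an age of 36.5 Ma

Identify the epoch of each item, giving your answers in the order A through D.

A — Furongian; B — Paleocene; C — Miocene; D — Eocene

A: 491.2 Ma lies in 497–485.4 Ma, so Furongian.
B: 57.4 Ma lies in 66–56 Ma, so Paleocene.
C: 12.51 Ma lies in 23.03–5.333 Ma, so Miocene.
D: 36.5 Ma lies in 56–33.9 Ma, so Eocene.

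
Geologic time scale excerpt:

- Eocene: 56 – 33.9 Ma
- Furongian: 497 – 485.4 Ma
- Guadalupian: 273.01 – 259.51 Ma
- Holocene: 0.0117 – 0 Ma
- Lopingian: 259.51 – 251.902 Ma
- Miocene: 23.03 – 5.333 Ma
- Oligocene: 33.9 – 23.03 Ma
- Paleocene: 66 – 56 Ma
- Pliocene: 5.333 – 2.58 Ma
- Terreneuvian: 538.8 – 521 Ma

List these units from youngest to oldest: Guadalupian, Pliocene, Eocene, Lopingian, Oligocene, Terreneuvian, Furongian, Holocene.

Read off each span (Ma): Guadalupian 273.01–259.51; Pliocene 5.333–2.58; Eocene 56–33.9; Lopingian 259.51–251.902; Oligocene 33.9–23.03; Terreneuvian 538.8–521; Furongian 497–485.4; Holocene 0.0117–0.
Larger Ma is older, so oldest→youngest is Terreneuvian, Furongian, Guadalupian, Lopingian, Eocene, Oligocene, Pliocene, Holocene; reverse it for youngest→oldest.

Holocene, Pliocene, Oligocene, Eocene, Lopingian, Guadalupian, Furongian, Terreneuvian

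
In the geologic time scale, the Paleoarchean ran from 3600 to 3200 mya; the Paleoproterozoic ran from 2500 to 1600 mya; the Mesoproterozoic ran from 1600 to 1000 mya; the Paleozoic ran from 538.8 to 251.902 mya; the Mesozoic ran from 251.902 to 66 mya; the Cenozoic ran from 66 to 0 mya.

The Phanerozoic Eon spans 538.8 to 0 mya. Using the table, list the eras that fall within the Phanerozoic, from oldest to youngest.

Paleozoic, Mesozoic, Cenozoic

Eras with both bounds inside 538.8–0 Ma: Paleozoic (538.8–251.902), Mesozoic (251.902–66), Cenozoic (66–0).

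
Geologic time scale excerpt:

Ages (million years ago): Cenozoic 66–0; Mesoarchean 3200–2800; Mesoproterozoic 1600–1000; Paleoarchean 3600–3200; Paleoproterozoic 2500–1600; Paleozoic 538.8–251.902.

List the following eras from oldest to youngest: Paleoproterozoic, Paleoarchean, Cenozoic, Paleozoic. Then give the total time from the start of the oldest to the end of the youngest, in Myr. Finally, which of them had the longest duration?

From the excerpt: Paleoproterozoic 2500–1600; Paleoarchean 3600–3200; Cenozoic 66–0; Paleozoic 538.8–251.902 (Ma).
Larger Ma is earlier, so the oldest is Paleoarchean and the youngest is Cenozoic; oldest to youngest: Paleoarchean, Paleoproterozoic, Paleozoic, Cenozoic.
Oldest start 3600 minus youngest end 0 gives 3600 Myr overall.
Individual lengths (start − end): Paleoproterozoic 900; Paleoarchean 400; Paleozoic 286.898; Cenozoic 66. The largest is Paleoproterozoic at 900 Myr.

Paleoarchean → Paleoproterozoic → Paleozoic → Cenozoic; total span 3600 Myr; longest is Paleoproterozoic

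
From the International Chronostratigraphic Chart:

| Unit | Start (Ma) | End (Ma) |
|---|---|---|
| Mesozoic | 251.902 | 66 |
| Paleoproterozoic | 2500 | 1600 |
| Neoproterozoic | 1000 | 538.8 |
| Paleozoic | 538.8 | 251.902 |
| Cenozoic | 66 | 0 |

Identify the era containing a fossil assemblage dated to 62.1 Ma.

Cenozoic

62.1 Ma lies between 66 and 0 Ma, so it falls in the Cenozoic.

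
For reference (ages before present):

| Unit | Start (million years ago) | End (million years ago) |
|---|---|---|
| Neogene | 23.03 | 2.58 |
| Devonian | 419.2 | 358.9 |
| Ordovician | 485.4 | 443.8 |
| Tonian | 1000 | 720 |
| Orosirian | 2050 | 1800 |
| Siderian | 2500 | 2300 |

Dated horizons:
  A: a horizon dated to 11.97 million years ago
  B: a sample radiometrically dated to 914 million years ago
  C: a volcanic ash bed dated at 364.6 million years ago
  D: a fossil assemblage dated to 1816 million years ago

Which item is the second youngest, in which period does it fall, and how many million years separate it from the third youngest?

C, in the Devonian; 549.4 million years to B

Smaller Ma means younger, so youngest first: A 11.97 < C 364.6 < B 914 < D 1816.
Counting 2 along gives C (364.6 Ma); the excerpt puts that inside the Devonian, 419.2–358.9 Ma.
Next in line is B (914 Ma), and 914 − 364.6 = 549.4 Myr.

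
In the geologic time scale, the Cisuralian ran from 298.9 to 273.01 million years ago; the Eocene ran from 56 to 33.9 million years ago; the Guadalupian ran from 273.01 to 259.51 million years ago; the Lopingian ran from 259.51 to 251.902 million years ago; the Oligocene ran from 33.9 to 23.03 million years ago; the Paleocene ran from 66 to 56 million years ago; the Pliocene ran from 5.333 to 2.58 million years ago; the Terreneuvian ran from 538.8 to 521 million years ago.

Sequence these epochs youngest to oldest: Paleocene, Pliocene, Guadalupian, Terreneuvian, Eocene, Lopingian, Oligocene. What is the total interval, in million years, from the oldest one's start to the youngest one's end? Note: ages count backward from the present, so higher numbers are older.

Start ages (Ma): Terreneuvian 538.8, Guadalupian 273.01, Lopingian 259.51, Paleocene 66, Eocene 56, Oligocene 33.9, Pliocene 5.333.
Ordered youngest to oldest: Pliocene, Oligocene, Eocene, Paleocene, Lopingian, Guadalupian, Terreneuvian.
Span = 538.8 − 2.58 = 536.22 Myr.

Pliocene, Oligocene, Eocene, Paleocene, Lopingian, Guadalupian, Terreneuvian; total span 536.22 Myr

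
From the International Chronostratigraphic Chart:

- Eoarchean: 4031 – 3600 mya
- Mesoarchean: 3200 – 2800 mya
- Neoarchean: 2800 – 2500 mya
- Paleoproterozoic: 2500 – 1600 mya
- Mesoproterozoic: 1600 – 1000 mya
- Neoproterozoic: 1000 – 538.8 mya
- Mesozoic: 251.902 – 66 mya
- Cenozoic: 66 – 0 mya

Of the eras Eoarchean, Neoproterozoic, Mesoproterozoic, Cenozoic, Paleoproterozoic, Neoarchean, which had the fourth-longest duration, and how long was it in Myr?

Eoarchean, 431 million years

Durations: Eoarchean 431; Neoproterozoic 461.2; Mesoproterozoic 600; Cenozoic 66; Paleoproterozoic 900; Neoarchean 300 Myr.
Sorted longest-first: Paleoproterozoic (900), Mesoproterozoic (600), Neoproterozoic (461.2), Eoarchean (431), Neoarchean (300), Cenozoic (66).
The fourth longest is Eoarchean at 431 Myr.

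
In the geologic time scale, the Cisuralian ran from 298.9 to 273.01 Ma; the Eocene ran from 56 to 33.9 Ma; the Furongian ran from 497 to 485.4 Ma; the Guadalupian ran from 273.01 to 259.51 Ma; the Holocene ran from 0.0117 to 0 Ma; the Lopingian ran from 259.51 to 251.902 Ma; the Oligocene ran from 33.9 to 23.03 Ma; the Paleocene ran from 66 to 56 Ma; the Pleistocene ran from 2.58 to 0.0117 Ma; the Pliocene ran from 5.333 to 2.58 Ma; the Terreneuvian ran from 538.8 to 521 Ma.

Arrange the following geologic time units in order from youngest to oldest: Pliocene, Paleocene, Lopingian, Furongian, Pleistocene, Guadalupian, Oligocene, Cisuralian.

Pleistocene, then Pliocene, then Oligocene, then Paleocene, then Lopingian, then Guadalupian, then Cisuralian, then Furongian

The oldest of these is Furongian (starts 497 Ma) and the youngest is Pleistocene (ends 0.0117 Ma).
In between, by decreasing start age: Cisuralian (298.9), Guadalupian (273.01), Lopingian (259.51), Paleocene (66), Oligocene (33.9), Pliocene (5.333).
Listing youngest first means reversing that sequence.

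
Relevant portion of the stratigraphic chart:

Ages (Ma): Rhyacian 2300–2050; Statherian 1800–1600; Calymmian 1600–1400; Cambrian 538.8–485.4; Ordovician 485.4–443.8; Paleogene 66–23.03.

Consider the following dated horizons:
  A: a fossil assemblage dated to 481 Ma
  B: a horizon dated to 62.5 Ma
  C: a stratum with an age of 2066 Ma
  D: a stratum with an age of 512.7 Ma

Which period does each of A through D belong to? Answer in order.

A — Ordovician; B — Paleogene; C — Rhyacian; D — Cambrian

Match each age against the start–end ranges in the excerpt: A = 481 Ma → Ordovician (485.4–443.8); B = 62.5 Ma → Paleogene (66–23.03); C = 2066 Ma → Rhyacian (2300–2050); D = 512.7 Ma → Cambrian (538.8–485.4).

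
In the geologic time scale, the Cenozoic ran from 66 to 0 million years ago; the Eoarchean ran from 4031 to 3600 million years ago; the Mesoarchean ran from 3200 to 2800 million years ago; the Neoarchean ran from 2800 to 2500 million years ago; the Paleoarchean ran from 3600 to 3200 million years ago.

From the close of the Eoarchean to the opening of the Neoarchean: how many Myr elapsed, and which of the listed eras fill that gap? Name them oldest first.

End of Eoarchean = 3600 Ma; start of Neoarchean = 2800 Ma.
Gap = 3600 − 2800 = 800 Myr.
Eras wholly inside 3600–2800 Ma: Paleoarchean (3600–3200), Mesoarchean (3200–2800).

800 million years; Paleoarchean, Mesoarchean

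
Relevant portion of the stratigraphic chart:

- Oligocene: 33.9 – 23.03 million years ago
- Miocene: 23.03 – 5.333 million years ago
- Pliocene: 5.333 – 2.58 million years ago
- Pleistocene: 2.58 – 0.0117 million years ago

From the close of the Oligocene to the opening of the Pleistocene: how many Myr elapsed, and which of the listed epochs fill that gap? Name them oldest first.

20.45 million years; Miocene, Pliocene

The Oligocene closes at 23.03 Ma and the Pleistocene opens at 2.58 Ma, so the interval is 23.03 − 2.58 = 20.45 Myr.
An epoch fits inside if it starts at or after 23.03 Ma and ends at or before 2.58 Ma; oldest first that gives Miocene, Pliocene.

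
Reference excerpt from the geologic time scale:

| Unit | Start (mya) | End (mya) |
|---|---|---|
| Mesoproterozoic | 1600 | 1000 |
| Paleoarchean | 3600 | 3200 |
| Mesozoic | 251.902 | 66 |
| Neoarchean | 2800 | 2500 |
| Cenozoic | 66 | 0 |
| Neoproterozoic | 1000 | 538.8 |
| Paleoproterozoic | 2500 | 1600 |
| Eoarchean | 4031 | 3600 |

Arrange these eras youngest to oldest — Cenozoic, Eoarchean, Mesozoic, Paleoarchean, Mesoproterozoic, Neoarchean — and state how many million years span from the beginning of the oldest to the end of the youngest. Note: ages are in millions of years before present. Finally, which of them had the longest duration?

Cenozoic → Mesozoic → Mesoproterozoic → Neoarchean → Paleoarchean → Eoarchean; total span 4031 Myr; longest is Mesoproterozoic

From the excerpt: Cenozoic 66–0; Eoarchean 4031–3600; Mesozoic 251.902–66; Paleoarchean 3600–3200; Mesoproterozoic 1600–1000; Neoarchean 2800–2500 (Ma).
Larger Ma is earlier, so the oldest is Eoarchean and the youngest is Cenozoic; youngest to oldest: Cenozoic, Mesozoic, Mesoproterozoic, Neoarchean, Paleoarchean, Eoarchean.
Oldest start 4031 minus youngest end 0 gives 4031 Myr overall.
Individual lengths (start − end): Neoarchean 300; Mesozoic 185.902; Cenozoic 66; Mesoproterozoic 600; Eoarchean 431; Paleoarchean 400. The largest is Mesoproterozoic at 600 Myr.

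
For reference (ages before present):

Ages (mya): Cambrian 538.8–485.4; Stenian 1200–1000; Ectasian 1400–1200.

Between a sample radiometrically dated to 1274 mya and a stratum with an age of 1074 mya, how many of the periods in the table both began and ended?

The older date is 1274 Ma and the younger is 1074 Ma.
No period both begins after 1274 Ma and ends before 1074 Ma, so the count is 0.

0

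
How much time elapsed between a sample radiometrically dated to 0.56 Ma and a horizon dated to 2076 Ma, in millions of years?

2075.44 million years

2076 − 0.56 = 2075.44 million years.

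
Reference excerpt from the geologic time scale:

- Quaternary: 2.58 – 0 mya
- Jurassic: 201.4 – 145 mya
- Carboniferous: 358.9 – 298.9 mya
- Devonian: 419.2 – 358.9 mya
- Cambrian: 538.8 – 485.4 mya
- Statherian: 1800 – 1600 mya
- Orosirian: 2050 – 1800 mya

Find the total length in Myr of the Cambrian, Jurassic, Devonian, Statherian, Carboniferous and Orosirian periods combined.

680.1 million years

Duration is start − end for each: (538.8 − 485.4) + (201.4 − 145) + (419.2 − 358.9) + (1800 − 1600) + (358.9 − 298.9) + (2050 − 1800).
That is 53.4 + 56.4 + 60.3 + 200 + 60 + 250, which totals 680.1 million years.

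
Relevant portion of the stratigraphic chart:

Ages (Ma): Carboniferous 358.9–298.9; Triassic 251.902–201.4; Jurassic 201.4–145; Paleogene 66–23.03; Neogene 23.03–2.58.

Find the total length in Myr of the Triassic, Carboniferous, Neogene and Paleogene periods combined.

173.922 million years

Duration is start − end for each: (251.902 − 201.4) + (358.9 − 298.9) + (23.03 − 2.58) + (66 − 23.03).
That is 50.502 + 60 + 20.45 + 42.97, which totals 173.922 million years.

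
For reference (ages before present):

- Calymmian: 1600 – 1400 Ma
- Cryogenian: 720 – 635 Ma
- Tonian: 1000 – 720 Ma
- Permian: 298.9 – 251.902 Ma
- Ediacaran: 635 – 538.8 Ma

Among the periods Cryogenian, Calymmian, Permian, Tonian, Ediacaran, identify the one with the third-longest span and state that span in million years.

Ediacaran, 96.2 million years

Durations: Cryogenian 85; Calymmian 200; Permian 46.998; Tonian 280; Ediacaran 96.2 Myr.
Sorted longest-first: Tonian (280), Calymmian (200), Ediacaran (96.2), Cryogenian (85), Permian (46.998).
The third longest is Ediacaran at 96.2 Myr.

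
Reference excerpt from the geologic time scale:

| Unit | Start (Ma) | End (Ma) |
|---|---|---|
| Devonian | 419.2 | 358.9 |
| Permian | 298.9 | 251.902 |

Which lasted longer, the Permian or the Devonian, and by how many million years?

Permian: 298.9 − 251.902 = 46.998 Myr.
Devonian: 419.2 − 358.9 = 60.3 Myr.
Difference: 60.3 − 46.998 = 13.302 Myr, so the Devonian was longer.

Devonian, by 13.302 million years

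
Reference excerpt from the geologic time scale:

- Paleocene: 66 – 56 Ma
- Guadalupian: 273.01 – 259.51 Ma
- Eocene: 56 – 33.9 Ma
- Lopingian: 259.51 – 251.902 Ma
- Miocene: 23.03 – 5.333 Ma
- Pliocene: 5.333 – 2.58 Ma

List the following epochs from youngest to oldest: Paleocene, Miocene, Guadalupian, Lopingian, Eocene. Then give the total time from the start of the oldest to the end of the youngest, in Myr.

Miocene → Eocene → Paleocene → Lopingian → Guadalupian; total span 267.677 Myr

From the excerpt: Paleocene 66–56; Miocene 23.03–5.333; Guadalupian 273.01–259.51; Lopingian 259.51–251.902; Eocene 56–33.9 (Ma).
Larger Ma is earlier, so the oldest is Guadalupian and the youngest is Miocene; youngest to oldest: Miocene, Eocene, Paleocene, Lopingian, Guadalupian.
Oldest start 273.01 minus youngest end 5.333 gives 267.677 Myr overall.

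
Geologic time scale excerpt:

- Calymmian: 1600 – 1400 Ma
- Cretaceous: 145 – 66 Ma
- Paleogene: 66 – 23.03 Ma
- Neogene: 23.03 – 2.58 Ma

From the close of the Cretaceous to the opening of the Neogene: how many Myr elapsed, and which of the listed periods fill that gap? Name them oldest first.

42.97 million years; Paleogene

The Cretaceous closes at 66 Ma and the Neogene opens at 23.03 Ma, so the interval is 66 − 23.03 = 42.97 Myr.
A period fits inside if it starts at or after 66 Ma and ends at or before 23.03 Ma; oldest first that gives Paleogene.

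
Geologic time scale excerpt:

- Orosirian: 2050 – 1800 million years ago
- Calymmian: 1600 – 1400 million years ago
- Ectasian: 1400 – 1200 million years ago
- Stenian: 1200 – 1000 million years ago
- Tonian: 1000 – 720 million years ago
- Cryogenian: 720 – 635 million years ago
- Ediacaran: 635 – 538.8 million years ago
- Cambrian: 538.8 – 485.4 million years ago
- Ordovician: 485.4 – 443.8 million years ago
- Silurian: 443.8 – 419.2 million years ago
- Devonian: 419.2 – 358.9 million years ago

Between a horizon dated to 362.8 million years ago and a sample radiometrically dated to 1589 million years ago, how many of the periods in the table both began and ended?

1589 Ma sits inside the Calymmian (1600–1400) and 362.8 Ma inside the Devonian (419.2–358.9); neither of those is wholly between the two dates.
The listed periods lying completely between them are Ectasian, Stenian, Tonian, Cryogenian, Ediacaran, Cambrian, Ordovician, Silurian — 8 in all.

8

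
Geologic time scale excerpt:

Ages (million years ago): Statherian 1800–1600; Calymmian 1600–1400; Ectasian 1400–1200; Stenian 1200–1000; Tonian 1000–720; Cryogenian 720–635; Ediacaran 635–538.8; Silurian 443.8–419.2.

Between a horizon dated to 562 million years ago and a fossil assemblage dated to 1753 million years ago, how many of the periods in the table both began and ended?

The older date is 1753 Ma and the younger is 562 Ma.
Periods with start < 1753 and end > 562 Ma: Calymmian (1600–1400), Ectasian (1400–1200), Stenian (1200–1000), Tonian (1000–720), Cryogenian (720–635).
That is 5 complete periods.

5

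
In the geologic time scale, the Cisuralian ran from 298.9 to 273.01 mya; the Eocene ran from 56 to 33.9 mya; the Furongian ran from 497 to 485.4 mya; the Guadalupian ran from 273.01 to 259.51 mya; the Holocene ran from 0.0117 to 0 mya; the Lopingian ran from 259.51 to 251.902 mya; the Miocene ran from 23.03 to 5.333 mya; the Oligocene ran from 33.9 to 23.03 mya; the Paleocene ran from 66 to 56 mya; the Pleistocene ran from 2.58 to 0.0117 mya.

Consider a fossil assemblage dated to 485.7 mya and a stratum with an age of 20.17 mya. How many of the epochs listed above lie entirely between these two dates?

6

485.7 Ma sits inside the Furongian (497–485.4) and 20.17 Ma inside the Miocene (23.03–5.333); neither of those is wholly between the two dates.
The listed epochs lying completely between them are Cisuralian, Guadalupian, Lopingian, Paleocene, Eocene, Oligocene — 6 in all.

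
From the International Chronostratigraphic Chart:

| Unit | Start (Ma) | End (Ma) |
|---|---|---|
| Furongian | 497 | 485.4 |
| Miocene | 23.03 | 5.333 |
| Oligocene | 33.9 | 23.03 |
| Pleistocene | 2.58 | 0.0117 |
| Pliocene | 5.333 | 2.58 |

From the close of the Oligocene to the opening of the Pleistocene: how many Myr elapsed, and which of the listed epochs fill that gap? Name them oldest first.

End of Oligocene = 23.03 Ma; start of Pleistocene = 2.58 Ma.
Gap = 23.03 − 2.58 = 20.45 Myr.
Epochs wholly inside 23.03–2.58 Ma: Miocene (23.03–5.333), Pliocene (5.333–2.58).

20.45 million years; Miocene, Pliocene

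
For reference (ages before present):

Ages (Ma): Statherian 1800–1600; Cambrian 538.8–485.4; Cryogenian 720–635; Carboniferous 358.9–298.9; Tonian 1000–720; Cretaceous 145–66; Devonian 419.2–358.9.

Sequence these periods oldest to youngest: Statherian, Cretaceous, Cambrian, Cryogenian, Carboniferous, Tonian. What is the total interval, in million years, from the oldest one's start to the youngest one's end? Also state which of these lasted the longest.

Start ages (Ma): Statherian 1800, Tonian 1000, Cryogenian 720, Cambrian 538.8, Carboniferous 358.9, Cretaceous 145.
Ordered oldest to youngest: Statherian, Tonian, Cryogenian, Cambrian, Carboniferous, Cretaceous.
Span = 1800 − 66 = 1734 Myr.
Durations: Tonian 280, Cambrian 53.4, Cretaceous 79, Carboniferous 60, Statherian 200, Cryogenian 85 → longest is Tonian (280 Myr).

Statherian → Tonian → Cryogenian → Cambrian → Carboniferous → Cretaceous; total span 1734 Myr; longest is Tonian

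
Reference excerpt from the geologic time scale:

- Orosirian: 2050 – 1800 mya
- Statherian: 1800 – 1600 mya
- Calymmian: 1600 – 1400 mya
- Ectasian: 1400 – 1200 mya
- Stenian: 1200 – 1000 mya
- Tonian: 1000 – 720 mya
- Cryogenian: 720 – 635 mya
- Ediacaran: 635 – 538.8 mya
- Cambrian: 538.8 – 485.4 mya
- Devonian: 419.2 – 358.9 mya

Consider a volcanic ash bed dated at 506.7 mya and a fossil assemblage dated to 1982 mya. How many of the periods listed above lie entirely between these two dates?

7

The older date is 1982 Ma and the younger is 506.7 Ma.
Periods with start < 1982 and end > 506.7 Ma: Statherian (1800–1600), Calymmian (1600–1400), Ectasian (1400–1200), Stenian (1200–1000), Tonian (1000–720), Cryogenian (720–635), Ediacaran (635–538.8).
That is 7 complete periods.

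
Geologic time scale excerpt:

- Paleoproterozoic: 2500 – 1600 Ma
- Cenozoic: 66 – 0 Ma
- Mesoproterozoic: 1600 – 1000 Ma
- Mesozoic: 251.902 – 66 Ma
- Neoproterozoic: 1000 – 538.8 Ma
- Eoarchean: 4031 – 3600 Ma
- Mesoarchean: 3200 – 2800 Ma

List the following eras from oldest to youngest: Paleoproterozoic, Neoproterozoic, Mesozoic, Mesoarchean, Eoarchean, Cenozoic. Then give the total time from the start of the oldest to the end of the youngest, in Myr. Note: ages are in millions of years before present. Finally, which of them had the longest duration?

Eoarchean → Mesoarchean → Paleoproterozoic → Neoproterozoic → Mesozoic → Cenozoic; total span 4031 Myr; longest is Paleoproterozoic

Start ages (Ma): Eoarchean 4031, Mesoarchean 3200, Paleoproterozoic 2500, Neoproterozoic 1000, Mesozoic 251.902, Cenozoic 66.
Ordered oldest to youngest: Eoarchean, Mesoarchean, Paleoproterozoic, Neoproterozoic, Mesozoic, Cenozoic.
Span = 4031 − 0 = 4031 Myr.
Durations: Mesoarchean 400, Paleoproterozoic 900, Neoproterozoic 461.2, Eoarchean 431, Mesozoic 185.902, Cenozoic 66 → longest is Paleoproterozoic (900 Myr).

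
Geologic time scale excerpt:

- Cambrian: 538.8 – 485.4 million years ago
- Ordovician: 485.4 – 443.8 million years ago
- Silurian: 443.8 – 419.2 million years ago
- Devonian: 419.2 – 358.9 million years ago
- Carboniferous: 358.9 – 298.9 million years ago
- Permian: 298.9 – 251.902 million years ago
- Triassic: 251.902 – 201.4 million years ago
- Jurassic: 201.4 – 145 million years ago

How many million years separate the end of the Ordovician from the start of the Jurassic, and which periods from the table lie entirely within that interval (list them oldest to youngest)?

242.4 million years; Silurian, Devonian, Carboniferous, Permian, Triassic

End of Ordovician = 443.8 Ma; start of Jurassic = 201.4 Ma.
Gap = 443.8 − 201.4 = 242.4 Myr.
Periods wholly inside 443.8–201.4 Ma: Silurian (443.8–419.2), Devonian (419.2–358.9), Carboniferous (358.9–298.9), Permian (298.9–251.902), Triassic (251.902–201.4).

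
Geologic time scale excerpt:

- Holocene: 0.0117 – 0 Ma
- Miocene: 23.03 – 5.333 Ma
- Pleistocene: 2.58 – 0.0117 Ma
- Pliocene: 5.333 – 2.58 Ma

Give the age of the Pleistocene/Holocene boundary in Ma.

The Pleistocene ends and the Holocene begins at 0.0117 Ma.

0.0117 Ma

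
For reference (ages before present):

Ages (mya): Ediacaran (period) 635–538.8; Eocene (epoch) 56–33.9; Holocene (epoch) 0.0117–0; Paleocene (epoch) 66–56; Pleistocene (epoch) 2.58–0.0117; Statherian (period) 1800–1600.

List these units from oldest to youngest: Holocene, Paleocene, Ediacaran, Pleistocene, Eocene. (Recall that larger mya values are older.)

Ediacaran, Paleocene, Eocene, Pleistocene, Holocene

Read off each span (Ma): Holocene 0.0117–0; Paleocene 66–56; Ediacaran 635–538.8; Pleistocene 2.58–0.0117; Eocene 56–33.9.
Larger Ma is older, so oldest→youngest is Ediacaran, Paleocene, Eocene, Pleistocene, Holocene.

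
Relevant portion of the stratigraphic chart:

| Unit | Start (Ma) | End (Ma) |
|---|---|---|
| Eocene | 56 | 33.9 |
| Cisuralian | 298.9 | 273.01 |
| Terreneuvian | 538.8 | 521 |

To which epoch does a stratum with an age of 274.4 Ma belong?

Cisuralian

274.4 Ma lies between 298.9 and 273.01 Ma, so it falls in the Cisuralian.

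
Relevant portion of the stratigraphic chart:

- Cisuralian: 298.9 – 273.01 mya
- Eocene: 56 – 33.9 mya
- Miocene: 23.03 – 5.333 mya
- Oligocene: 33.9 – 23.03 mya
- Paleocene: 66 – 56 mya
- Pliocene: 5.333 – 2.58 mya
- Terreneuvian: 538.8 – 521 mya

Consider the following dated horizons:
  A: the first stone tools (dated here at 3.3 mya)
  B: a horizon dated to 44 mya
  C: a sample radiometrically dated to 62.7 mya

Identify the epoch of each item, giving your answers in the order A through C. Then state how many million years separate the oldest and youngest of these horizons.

A — Pliocene; B — Eocene; C — Paleocene; span 59.4 million years

A: 3.3 Ma lies in 5.333–2.58 Ma, so Pliocene.
B: 44 Ma lies in 56–33.9 Ma, so Eocene.
C: 62.7 Ma lies in 66–56 Ma, so Paleocene.
Oldest = 62.7 Ma, youngest = 3.3 Ma → span 59.4 Myr.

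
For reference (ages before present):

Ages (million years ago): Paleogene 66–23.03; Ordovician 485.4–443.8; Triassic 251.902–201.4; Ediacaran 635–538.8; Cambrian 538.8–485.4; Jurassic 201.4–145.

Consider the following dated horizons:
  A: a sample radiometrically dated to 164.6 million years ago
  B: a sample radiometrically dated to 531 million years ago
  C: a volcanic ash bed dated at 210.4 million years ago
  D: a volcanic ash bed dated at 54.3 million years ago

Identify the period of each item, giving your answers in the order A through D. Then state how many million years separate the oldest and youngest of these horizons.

Match each age against the start–end ranges in the excerpt: A = 164.6 Ma → Jurassic (201.4–145); B = 531 Ma → Cambrian (538.8–485.4); C = 210.4 Ma → Triassic (251.902–201.4); D = 54.3 Ma → Paleogene (66–23.03).
The largest age is 531 Ma and the smallest is 54.3 Ma; their difference is 476.7 Myr.

A — Jurassic; B — Cambrian; C — Triassic; D — Paleogene; span 476.7 million years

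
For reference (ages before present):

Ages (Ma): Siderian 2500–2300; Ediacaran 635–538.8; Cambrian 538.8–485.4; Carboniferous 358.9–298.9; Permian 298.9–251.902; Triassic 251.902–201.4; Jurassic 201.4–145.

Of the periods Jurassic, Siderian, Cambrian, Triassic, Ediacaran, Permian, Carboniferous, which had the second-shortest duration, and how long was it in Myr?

Start − end for each: Jurassic 201.4 − 145 = 56.4; Siderian 2500 − 2300 = 200; Cambrian 538.8 − 485.4 = 53.4; Triassic 251.902 − 201.4 = 50.502; Ediacaran 635 − 538.8 = 96.2; Permian 298.9 − 251.902 = 46.998; Carboniferous 358.9 − 298.9 = 60.
Ranking these from shortest: Permian < Triassic < Cambrian < Jurassic < Carboniferous < Ediacaran < Siderian.
Position 2 in that ranking is Triassic, which lasted 50.502 Myr.

Triassic, 50.502 million years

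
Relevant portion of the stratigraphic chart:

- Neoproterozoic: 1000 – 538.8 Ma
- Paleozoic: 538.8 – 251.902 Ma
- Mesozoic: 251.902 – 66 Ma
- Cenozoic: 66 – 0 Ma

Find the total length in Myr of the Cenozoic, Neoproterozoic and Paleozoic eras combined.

Each duration: Cenozoic = 66; Neoproterozoic = 461.2; Paleozoic = 286.898.
Sum: 66 + 461.2 + 286.898 = 814.098 Myr.

814.098 million years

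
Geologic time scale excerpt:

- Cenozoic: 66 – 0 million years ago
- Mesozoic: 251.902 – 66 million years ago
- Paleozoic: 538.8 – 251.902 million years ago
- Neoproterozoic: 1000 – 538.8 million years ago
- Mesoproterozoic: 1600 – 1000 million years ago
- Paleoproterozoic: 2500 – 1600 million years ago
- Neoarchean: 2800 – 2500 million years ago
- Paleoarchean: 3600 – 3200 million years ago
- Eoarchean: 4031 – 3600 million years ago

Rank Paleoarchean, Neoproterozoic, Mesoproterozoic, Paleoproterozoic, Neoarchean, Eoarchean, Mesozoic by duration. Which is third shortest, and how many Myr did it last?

Paleoarchean, 400 million years

Start − end for each: Paleoarchean 3600 − 3200 = 400; Neoproterozoic 1000 − 538.8 = 461.2; Mesoproterozoic 1600 − 1000 = 600; Paleoproterozoic 2500 − 1600 = 900; Neoarchean 2800 − 2500 = 300; Eoarchean 4031 − 3600 = 431; Mesozoic 251.902 − 66 = 185.902.
Ranking these from shortest: Mesozoic < Neoarchean < Paleoarchean < Eoarchean < Neoproterozoic < Mesoproterozoic < Paleoproterozoic.
Position 3 in that ranking is Paleoarchean, which lasted 400 Myr.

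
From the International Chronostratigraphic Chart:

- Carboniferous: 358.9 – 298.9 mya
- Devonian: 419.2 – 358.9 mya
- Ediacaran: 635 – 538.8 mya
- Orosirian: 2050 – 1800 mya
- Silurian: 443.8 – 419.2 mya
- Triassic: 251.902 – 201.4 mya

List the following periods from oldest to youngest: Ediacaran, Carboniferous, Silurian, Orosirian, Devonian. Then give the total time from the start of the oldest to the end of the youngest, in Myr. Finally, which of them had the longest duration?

Start ages (Ma): Orosirian 2050, Ediacaran 635, Silurian 443.8, Devonian 419.2, Carboniferous 358.9.
Ordered oldest to youngest: Orosirian, Ediacaran, Silurian, Devonian, Carboniferous.
Span = 2050 − 298.9 = 1751.1 Myr.
Durations: Carboniferous 60, Orosirian 250, Ediacaran 96.2, Devonian 60.3, Silurian 24.6 → longest is Orosirian (250 Myr).

Orosirian → Ediacaran → Silurian → Devonian → Carboniferous; total span 1751.1 Myr; longest is Orosirian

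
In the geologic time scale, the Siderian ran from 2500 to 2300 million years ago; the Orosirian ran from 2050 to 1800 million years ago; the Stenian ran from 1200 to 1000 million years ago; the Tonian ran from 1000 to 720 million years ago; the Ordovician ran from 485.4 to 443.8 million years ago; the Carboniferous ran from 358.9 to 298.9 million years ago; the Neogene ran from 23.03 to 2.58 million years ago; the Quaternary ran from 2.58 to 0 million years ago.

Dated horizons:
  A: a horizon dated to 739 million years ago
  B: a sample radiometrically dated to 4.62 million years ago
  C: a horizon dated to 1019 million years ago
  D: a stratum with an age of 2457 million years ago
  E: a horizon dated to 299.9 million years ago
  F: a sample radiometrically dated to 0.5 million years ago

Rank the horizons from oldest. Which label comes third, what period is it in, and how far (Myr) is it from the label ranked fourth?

A, in the Tonian; 439.1 million years to E

Sorted oldest-first by Ma: D (2457), C (1019), A (739), E (299.9), B (4.62), F (0.5).
The third oldest is A at 739 Ma, which lies in 1000–720 Ma: the Tonian.
The fourth oldest is E at 299.9 Ma; separation = |739 − 299.9| = 439.1 Myr.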